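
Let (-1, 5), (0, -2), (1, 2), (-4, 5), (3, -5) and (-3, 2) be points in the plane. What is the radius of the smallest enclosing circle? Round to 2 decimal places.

The farthest pair is (-4, 5)–(3, -5) with squared distance 149. The circle on this segment as diameter has centre (-0.5, 0) and r² = 149/4 = 37.25.
Check (-1, 5): distance² to centre = 25.25 ≤ 37.25, so it lies inside.
All remaining points lie in this disk, and no smaller disk contains both endpoints, so this is the minimum enclosing circle.
r = √(37.25) ≈ 6.10.

6.10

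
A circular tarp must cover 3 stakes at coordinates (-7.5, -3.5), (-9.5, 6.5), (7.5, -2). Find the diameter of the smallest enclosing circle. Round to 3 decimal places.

Call the three points A, B, C in the order given.
Side lengths²: AB² = 104, AC² = 227.25, BC² = 361.25.
Since BC² = 361.25 ≥ 227.25 + 104 = 331.25, the angle opposite BC is not acute, so the smallest enclosing circle has BC as diameter.
Centre = midpoint of BC = (-1, 2.25), r² = 361.25/4 = 90.3125.
Diameter = 2r = 2√(90.3125) ≈ 19.007.

19.007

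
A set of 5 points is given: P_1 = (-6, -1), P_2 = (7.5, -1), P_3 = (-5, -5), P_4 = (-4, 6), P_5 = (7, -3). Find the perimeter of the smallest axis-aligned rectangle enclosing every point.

49

Width = max x − min x = 7.5 − (-6) = 13.5.
Height = max y − min y = 6 − (-5) = 11.
Perimeter = 2(13.5 + 11) = 49.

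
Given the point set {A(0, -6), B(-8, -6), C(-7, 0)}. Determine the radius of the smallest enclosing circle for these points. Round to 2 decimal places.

Side lengths²: AB² = 64, AC² = 85, BC² = 37.
Since AC² = 85 < 64 + 37 = 101, the triangle is acute, so the smallest enclosing circle is the circumcircle.
Circumcentre = (-4, -43/12), r² = 3145/144.
r = √(3145/144) ≈ 4.67.

4.67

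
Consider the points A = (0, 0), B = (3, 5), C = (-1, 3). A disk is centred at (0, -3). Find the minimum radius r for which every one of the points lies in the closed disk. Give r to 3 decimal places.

The required radius is the distance from (0, -3) to the farthest point.
Squared distances: 9, 73, 37.
Maximum is 73, attained at B.
r = √73 ≈ 8.544.

8.544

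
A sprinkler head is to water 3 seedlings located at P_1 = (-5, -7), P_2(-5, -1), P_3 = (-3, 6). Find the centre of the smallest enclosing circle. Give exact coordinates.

Side lengths²: P_1P_2² = 36, P_1P_3² = 173, P_2P_3² = 53.
Since P_1P_3² = 173 ≥ 53 + 36 = 89, the angle opposite P_1P_3 is not acute, so the smallest enclosing circle has P_1P_3 as diameter.
Centre = midpoint of P_1P_3 = (-4, -0.5), r² = 173/4 = 43.25.
Centre = (-4, -0.5).

(-4, -0.5)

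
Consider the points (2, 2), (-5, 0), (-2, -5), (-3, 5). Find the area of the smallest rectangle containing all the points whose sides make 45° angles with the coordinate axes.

In coordinates u = x + y, v = x − y the rectangle is axis-aligned; the map (x,y)→(u,v) scales areas by 2.
u-values: 4, -5, -7, 2; range = 4 − (-7) = 11.
v-values: 0, -5, 3, -8; range = 3 − (-8) = 11.
Area = (11 × 11) / 2 = 60.5.

60.5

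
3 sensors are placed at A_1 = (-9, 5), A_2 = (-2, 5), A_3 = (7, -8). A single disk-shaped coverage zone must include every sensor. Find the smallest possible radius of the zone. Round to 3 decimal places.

10.308

Side lengths²: A_1A_2² = 49, A_1A_3² = 425, A_2A_3² = 250.
Since A_1A_3² = 425 ≥ 250 + 49 = 299, the angle opposite A_1A_3 is not acute, so the smallest enclosing circle has A_1A_3 as diameter.
Centre = midpoint of A_1A_3 = (-1, -1.5), r² = 425/4 = 106.25.
r = √(106.25) ≈ 10.308.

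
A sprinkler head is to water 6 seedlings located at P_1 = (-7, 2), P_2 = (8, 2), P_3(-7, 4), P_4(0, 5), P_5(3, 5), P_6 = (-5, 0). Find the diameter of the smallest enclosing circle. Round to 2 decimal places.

15.13

A smallest enclosing disk is always determined by at most three of the input points on its boundary.
The farthest pair is P_2–P_3 with squared distance 229. The circle on this segment as diameter has centre (0.5, 3) and r² = 229/4 = 57.25.
Check P_1: distance² to centre = 57.25 ≤ 57.25, so it lies inside.
All remaining points lie in this disk, and no smaller disk contains both endpoints, so this is the minimum enclosing circle.
Diameter = 2r = 2√(57.25) ≈ 15.13.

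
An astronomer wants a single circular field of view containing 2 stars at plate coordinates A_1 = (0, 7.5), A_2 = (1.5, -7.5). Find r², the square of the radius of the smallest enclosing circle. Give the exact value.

56.8125

The smallest circle enclosing two points has them as diameter endpoints.
Centre = midpoint = (0.75, 0); r² = |A_1A_2|²/4 = 227.25/4 = 56.8125.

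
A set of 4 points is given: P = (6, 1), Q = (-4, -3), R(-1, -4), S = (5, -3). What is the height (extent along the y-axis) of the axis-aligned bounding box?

max y = 1, min y = -4, so height = 5.

5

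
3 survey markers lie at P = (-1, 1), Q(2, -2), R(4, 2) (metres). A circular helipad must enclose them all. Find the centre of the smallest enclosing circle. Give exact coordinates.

Side lengths²: PQ² = 18, PR² = 26, QR² = 20.
Since PR² = 26 < 20 + 18 = 38, the triangle is acute, so the smallest enclosing circle is the circumcircle.
Circumcentre = (5/3, 2/3), r² = 65/9.
Centre = (5/3, 2/3).

(5/3, 2/3)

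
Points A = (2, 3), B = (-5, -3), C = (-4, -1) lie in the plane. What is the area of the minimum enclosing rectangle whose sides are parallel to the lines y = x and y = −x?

In coordinates u = x + y, v = x − y the rectangle is axis-aligned; the map (x,y)→(u,v) scales areas by 2.
u-values: 5, -8, -5; range = 5 − (-8) = 13.
v-values: -1, -2, -3; range = -1 − (-3) = 2.
Area = (13 × 2) / 2 = 13.

13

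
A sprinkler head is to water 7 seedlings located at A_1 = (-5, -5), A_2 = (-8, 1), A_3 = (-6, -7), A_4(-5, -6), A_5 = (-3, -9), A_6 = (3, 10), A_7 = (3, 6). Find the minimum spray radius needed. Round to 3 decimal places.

9.962

A smallest enclosing disk is always determined by at most three of the input points on its boundary.
The farthest pair is A_5–A_6 with squared distance 397. The circle on this segment as diameter has centre (0, 0.5) and r² = 397/4 = 99.25.
Check A_1: distance² to centre = 55.25 ≤ 99.25, so it lies inside.
All remaining points lie in this disk, and no smaller disk contains both endpoints, so this is the minimum enclosing circle.
r = √(99.25) ≈ 9.962.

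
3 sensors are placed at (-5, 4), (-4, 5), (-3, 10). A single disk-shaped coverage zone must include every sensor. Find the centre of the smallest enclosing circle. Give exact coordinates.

Call the three points A, B, C in the order given.
Side lengths²: AB² = 2, AC² = 40, BC² = 26.
Since AC² = 40 ≥ 26 + 2 = 28, the angle opposite AC is not acute, so the smallest enclosing circle has AC as diameter.
Centre = midpoint of AC = (-4, 7), r² = 40/4 = 10.
Centre = (-4, 7).

(-4, 7)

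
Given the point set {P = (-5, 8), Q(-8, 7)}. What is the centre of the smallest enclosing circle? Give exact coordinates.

(-6.5, 7.5)

The smallest circle enclosing two points has them as diameter endpoints.
Centre = midpoint = (-6.5, 7.5); r² = |PQ|²/4 = 10/4 = 2.5.
Centre = (-6.5, 7.5).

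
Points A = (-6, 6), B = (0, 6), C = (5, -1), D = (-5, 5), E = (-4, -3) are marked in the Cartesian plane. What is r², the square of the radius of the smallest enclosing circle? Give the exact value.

42.5

The minimum enclosing circle of a finite set is fixed by two of the points (as a diameter) or three (as a circumcircle).
The farthest pair is A–C with squared distance 170. The circle on this segment as diameter has centre (-0.5, 2.5) and r² = 170/4 = 42.5.
Check B: distance² to centre = 12.5 ≤ 42.5, so it lies inside.
All remaining points lie in this disk, and no smaller disk contains both endpoints, so this is the minimum enclosing circle.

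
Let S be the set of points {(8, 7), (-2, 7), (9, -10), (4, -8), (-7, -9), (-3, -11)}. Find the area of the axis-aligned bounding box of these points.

288

x ranges over [-7, 9], width 16.
y ranges over [-11, 7], height 18.
Area = 16 × 18 = 288.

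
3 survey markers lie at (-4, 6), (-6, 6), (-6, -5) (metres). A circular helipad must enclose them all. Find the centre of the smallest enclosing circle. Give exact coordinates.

Call the three points A, B, C in the order given.
Side lengths²: AB² = 4, AC² = 125, BC² = 121.
Since AC² = 125 ≥ 121 + 4 = 125, the angle opposite AC is not acute, so the smallest enclosing circle has AC as diameter.
Centre = midpoint of AC = (-5, 0.5), r² = 125/4 = 31.25.
Centre = (-5, 0.5).

(-5, 0.5)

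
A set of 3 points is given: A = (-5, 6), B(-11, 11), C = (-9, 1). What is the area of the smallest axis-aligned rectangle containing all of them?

60

x ranges over [-11, -5], width 6.
y ranges over [1, 11], height 10.
Area = 6 × 10 = 60.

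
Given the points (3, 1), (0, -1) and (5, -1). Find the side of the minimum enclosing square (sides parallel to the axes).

The bounding box has width 5 and height 2.
An axis-aligned square enclosing the set must have side ≥ max(width, height).
So the minimum side is max(5, 2) = 5.

5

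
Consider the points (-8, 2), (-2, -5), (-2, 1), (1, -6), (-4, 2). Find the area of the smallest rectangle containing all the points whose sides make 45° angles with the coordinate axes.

51

In coordinates u = x + y, v = x − y the rectangle is axis-aligned; the map (x,y)→(u,v) scales areas by 2.
u-values: -6, -7, -1, -5, -2; range = -1 − (-7) = 6.
v-values: -10, 3, -3, 7, -6; range = 7 − (-10) = 17.
Area = (6 × 17) / 2 = 51.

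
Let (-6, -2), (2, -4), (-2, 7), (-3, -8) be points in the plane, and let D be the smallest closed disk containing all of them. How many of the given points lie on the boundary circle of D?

The minimum enclosing circle of a finite set is fixed by two of the points (as a diameter) or three (as a circumcircle).
The farthest pair is (-2, 7)–(-3, -8) with squared distance 226. The circle on this segment as diameter has centre (-2.5, -0.5) and r² = 226/4 = 56.5.
Check (-6, -2): distance² to centre = 14.5 ≤ 56.5, so it lies inside.
All remaining points lie in this disk, and no smaller disk contains both endpoints, so this is the minimum enclosing circle.
The points at distance exactly r from the centre are (-2, 7), (-3, -8) — 2 points.

2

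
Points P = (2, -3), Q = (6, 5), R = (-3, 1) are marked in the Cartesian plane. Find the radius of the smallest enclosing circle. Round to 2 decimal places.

Side lengths²: PQ² = 80, PR² = 41, QR² = 97.
Since QR² = 97 < 80 + 41 = 121, the triangle is acute, so the smallest enclosing circle is the circumcircle.
Circumcentre = (27/14, 57/28), r² = 19885/784.
r = √(19885/784) ≈ 5.04.

5.04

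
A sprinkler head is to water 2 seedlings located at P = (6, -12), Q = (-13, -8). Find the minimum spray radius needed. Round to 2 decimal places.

9.71

The smallest circle enclosing two points has them as diameter endpoints.
Centre = midpoint = (-3.5, -10); r² = |PQ|²/4 = 377/4 = 94.25.
r = √(94.25) ≈ 9.71.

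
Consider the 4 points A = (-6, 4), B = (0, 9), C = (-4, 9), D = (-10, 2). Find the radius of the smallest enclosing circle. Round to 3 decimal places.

6.103

By Welzl's lemma the MEC is supported by two points (diametrically opposite) or three points (on a circumcircle).
The farthest pair is B–D with squared distance 149. The circle on this segment as diameter has centre (-5, 5.5) and r² = 149/4 = 37.25.
Check A: distance² to centre = 3.25 ≤ 37.25, so it lies inside.
All remaining points lie in this disk, and no smaller disk contains both endpoints, so this is the minimum enclosing circle.
r = √(37.25) ≈ 6.103.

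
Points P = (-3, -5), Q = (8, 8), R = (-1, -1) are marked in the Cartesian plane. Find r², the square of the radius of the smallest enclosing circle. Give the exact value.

Side lengths²: PQ² = 290, PR² = 20, QR² = 162.
Since PQ² = 290 ≥ 162 + 20 = 182, the angle opposite PQ is not acute, so the smallest enclosing circle has PQ as diameter.
Centre = midpoint of PQ = (2.5, 1.5), r² = 290/4 = 72.5.

72.5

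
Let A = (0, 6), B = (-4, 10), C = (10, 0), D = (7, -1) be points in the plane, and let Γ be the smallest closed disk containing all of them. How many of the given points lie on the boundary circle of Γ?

A smallest enclosing disk is always determined by at most three of the input points on its boundary.
The farthest pair is B–C with squared distance 296. The circle on this segment as diameter has centre (3, 5) and r² = 296/4 = 74.
Check A: distance² to centre = 10 ≤ 74, so it lies inside.
All remaining points lie in this disk, and no smaller disk contains both endpoints, so this is the minimum enclosing circle.
The points at distance exactly r from the centre are B, C — 2 points.

2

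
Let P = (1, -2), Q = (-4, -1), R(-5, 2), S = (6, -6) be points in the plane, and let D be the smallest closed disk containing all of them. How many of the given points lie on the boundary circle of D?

2

The minimum enclosing circle of a finite set is fixed by two of the points (as a diameter) or three (as a circumcircle).
The farthest pair is R–S with squared distance 185. The circle on this segment as diameter has centre (0.5, -2) and r² = 185/4 = 46.25.
Check P: distance² to centre = 0.25 ≤ 46.25, so it lies inside.
All remaining points lie in this disk, and no smaller disk contains both endpoints, so this is the minimum enclosing circle.
The points at distance exactly r from the centre are R, S — 2 points.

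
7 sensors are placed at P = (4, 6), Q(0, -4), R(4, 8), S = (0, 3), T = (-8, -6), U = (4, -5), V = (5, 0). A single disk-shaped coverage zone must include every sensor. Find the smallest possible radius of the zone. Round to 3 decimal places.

A smallest enclosing disk is always determined by at most three of the input points on its boundary.
The farthest pair is R–T with squared distance 340. The circle on this segment as diameter has centre (-2, 1) and r² = 340/4 = 85.
Check P: distance² to centre = 61 ≤ 85, so it lies inside.
All remaining points lie in this disk, and no smaller disk contains both endpoints, so this is the minimum enclosing circle.
r = √85 ≈ 9.220.

9.220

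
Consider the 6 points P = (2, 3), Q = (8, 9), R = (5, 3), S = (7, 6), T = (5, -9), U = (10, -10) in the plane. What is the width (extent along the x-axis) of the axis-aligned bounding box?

8

max x = 10, min x = 2, so width = 8.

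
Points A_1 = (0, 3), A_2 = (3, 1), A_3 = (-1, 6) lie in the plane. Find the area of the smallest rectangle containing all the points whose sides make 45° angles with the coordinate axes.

9

In coordinates u = x + y, v = x − y the rectangle is axis-aligned; the map (x,y)→(u,v) scales areas by 2.
u-values: 3, 4, 5; range = 5 − 3 = 2.
v-values: -3, 2, -7; range = 2 − (-7) = 9.
Area = (2 × 9) / 2 = 9.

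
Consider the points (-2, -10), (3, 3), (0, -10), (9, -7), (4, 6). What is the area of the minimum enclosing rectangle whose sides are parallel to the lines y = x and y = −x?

In coordinates u = x + y, v = x − y the rectangle is axis-aligned; the map (x,y)→(u,v) scales areas by 2.
u-values: -12, 6, -10, 2, 10; range = 10 − (-12) = 22.
v-values: 8, 0, 10, 16, -2; range = 16 − (-2) = 18.
Area = (22 × 18) / 2 = 198.

198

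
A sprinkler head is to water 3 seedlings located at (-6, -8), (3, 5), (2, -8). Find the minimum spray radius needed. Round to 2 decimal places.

Call the three points A, B, C in the order given.
Side lengths²: AB² = 250, AC² = 64, BC² = 170.
Since AB² = 250 ≥ 170 + 64 = 234, the angle opposite AB is not acute, so the smallest enclosing circle has AB as diameter.
Centre = midpoint of AB = (-1.5, -1.5), r² = 250/4 = 62.5.
r = √(62.5) ≈ 7.91.

7.91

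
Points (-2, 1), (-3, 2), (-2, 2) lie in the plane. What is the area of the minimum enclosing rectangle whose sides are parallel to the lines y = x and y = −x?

1

In coordinates u = x + y, v = x − y the rectangle is axis-aligned; the map (x,y)→(u,v) scales areas by 2.
u-values: -1, -1, 0; range = 0 − (-1) = 1.
v-values: -3, -5, -4; range = -3 − (-5) = 2.
Area = (1 × 2) / 2 = 1.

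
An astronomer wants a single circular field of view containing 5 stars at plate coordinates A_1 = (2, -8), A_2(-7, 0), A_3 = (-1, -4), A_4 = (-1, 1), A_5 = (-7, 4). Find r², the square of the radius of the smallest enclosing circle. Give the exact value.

The farthest pair is A_1–A_5 with squared distance 225. The circle on this segment as diameter has centre (-2.5, -2) and r² = 225/4 = 56.25.
Check A_2: distance² to centre = 24.25 ≤ 56.25, so it lies inside.
All remaining points lie in this disk, and no smaller disk contains both endpoints, so this is the minimum enclosing circle.

56.25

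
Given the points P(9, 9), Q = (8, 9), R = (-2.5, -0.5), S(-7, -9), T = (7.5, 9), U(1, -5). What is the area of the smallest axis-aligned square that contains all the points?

The bounding box has width 16 and height 18.
An axis-aligned square enclosing the set must have side ≥ max(width, height).
So the minimum side is max(16, 18) = 18.
Area = 18² = 324.

324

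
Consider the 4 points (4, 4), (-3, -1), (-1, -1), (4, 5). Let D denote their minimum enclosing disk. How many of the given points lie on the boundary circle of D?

The minimum enclosing circle of a finite set is fixed by two of the points (as a diameter) or three (as a circumcircle).
The farthest pair is (-3, -1)–(4, 5) with squared distance 85. The circle on this segment as diameter has centre (0.5, 2) and r² = 85/4 = 21.25.
Check (4, 4): distance² to centre = 16.25 ≤ 21.25, so it lies inside.
All remaining points lie in this disk, and no smaller disk contains both endpoints, so this is the minimum enclosing circle.
The points at distance exactly r from the centre are (-3, -1), (4, 5) — 2 points.

2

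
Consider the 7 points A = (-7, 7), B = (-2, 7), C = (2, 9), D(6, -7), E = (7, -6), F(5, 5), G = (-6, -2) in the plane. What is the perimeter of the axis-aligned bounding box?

60

Width = max x − min x = 7 − (-7) = 14.
Height = max y − min y = 9 − (-7) = 16.
Perimeter = 2(14 + 16) = 60.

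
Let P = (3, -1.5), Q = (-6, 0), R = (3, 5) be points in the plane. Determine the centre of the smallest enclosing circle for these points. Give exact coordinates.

(-13/12, 1.75)

Side lengths²: PQ² = 83.25, PR² = 42.25, QR² = 106.
Since QR² = 106 < 83.25 + 42.25 = 125.5, the triangle is acute, so the smallest enclosing circle is the circumcircle.
Circumcentre = (-13/12, 1.75), r² = 1961/72.
Centre = (-13/12, 1.75).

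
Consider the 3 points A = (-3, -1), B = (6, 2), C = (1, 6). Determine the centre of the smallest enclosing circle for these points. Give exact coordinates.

Side lengths²: AB² = 90, AC² = 65, BC² = 41.
Since AB² = 90 < 65 + 41 = 106, the triangle is acute, so the smallest enclosing circle is the circumcircle.
Circumcentre = (43/34, 41/34), r² = 13325/578.
Centre = (43/34, 41/34).

(43/34, 41/34)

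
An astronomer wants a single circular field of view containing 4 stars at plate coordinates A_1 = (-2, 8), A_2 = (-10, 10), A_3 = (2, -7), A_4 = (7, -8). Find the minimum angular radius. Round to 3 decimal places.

By Welzl's lemma the MEC is supported by two points (diametrically opposite) or three points (on a circumcircle).
The farthest pair is A_2–A_4 with squared distance 613. The circle on this segment as diameter has centre (-1.5, 1) and r² = 613/4 = 153.25.
Check A_1: distance² to centre = 49.25 ≤ 153.25, so it lies inside.
All remaining points lie in this disk, and no smaller disk contains both endpoints, so this is the minimum enclosing circle.
r = √(153.25) ≈ 12.379.

12.379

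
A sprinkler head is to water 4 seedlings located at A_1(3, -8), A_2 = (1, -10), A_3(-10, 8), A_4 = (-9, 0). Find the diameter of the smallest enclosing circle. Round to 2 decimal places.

A smallest enclosing disk is always determined by at most three of the input points on its boundary.
The farthest pair is A_2–A_3 with squared distance 445. The circle on this segment as diameter has centre (-4.5, -1) and r² = 445/4 = 111.25.
Check A_1: distance² to centre = 105.25 ≤ 111.25, so it lies inside.
All remaining points lie in this disk, and no smaller disk contains both endpoints, so this is the minimum enclosing circle.
Diameter = 2r = 2√(111.25) ≈ 21.10.

21.10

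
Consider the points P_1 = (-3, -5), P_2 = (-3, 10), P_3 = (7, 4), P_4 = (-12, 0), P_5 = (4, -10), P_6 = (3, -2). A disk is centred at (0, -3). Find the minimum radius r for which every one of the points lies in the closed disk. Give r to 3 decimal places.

13.342

The required radius is the distance from (0, -3) to the farthest point.
Squared distances: 13, 178, 98, 153, 65, 10.
Maximum is 178, attained at P_2.
r = √178 ≈ 13.342.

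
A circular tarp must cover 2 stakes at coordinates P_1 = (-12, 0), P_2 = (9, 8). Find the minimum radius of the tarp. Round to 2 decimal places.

11.24

The smallest circle enclosing two points has them as diameter endpoints.
Centre = midpoint = (-1.5, 4); r² = |P_1P_2|²/4 = 505/4 = 126.25.
r = √(126.25) ≈ 11.24.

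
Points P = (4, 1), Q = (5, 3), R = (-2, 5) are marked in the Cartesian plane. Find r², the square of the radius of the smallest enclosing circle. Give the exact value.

13.45703125

Side lengths²: PQ² = 5, PR² = 52, QR² = 53.
Since QR² = 53 < 52 + 5 = 57, the triangle is acute, so the smallest enclosing circle is the circumcircle.
Circumcentre = (1.375, 3.5625), r² = 13.45703125.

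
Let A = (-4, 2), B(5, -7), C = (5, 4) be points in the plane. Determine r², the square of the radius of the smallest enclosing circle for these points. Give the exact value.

42.5

Side lengths²: AB² = 162, AC² = 85, BC² = 121.
Since AB² = 162 < 121 + 85 = 206, the triangle is acute, so the smallest enclosing circle is the circumcircle.
Circumcentre = (1.5, -1.5), r² = 42.5.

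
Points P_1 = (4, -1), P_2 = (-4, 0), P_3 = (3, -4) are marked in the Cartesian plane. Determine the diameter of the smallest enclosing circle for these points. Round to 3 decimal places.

8.222

Side lengths²: P_1P_2² = 65, P_1P_3² = 10, P_2P_3² = 65.
Since P_2P_3² = 65 < 65 + 10 = 75, the triangle is acute, so the smallest enclosing circle is the circumcircle.
Circumcentre = (-0.1, -1.3), r² = 16.9.
Diameter = 2r = 2√(16.9) ≈ 8.222.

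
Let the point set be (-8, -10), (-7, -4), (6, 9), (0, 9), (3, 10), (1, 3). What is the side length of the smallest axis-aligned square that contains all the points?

The bounding box has width 14 and height 20.
An axis-aligned square enclosing the set must have side ≥ max(width, height).
So the minimum side is max(14, 20) = 20.

20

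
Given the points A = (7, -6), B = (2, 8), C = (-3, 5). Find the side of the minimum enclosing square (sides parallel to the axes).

The bounding box has width 10 and height 14.
An axis-aligned square enclosing the set must have side ≥ max(width, height).
So the minimum side is max(10, 14) = 14.

14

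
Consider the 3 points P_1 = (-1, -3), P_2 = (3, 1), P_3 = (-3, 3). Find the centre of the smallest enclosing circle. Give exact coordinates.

Side lengths²: P_1P_2² = 32, P_1P_3² = 40, P_2P_3² = 40.
Since P_2P_3² = 40 < 40 + 32 = 72, the triangle is acute, so the smallest enclosing circle is the circumcircle.
Circumcentre = (-0.5, 0.5), r² = 12.5.
Centre = (-0.5, 0.5).

(-0.5, 0.5)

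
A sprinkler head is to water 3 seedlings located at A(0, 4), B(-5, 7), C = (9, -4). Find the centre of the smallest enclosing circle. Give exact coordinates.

(2, 1.5)

Side lengths²: AB² = 34, AC² = 145, BC² = 317.
Since BC² = 317 ≥ 145 + 34 = 179, the angle opposite BC is not acute, so the smallest enclosing circle has BC as diameter.
Centre = midpoint of BC = (2, 1.5), r² = 317/4 = 79.25.
Centre = (2, 1.5).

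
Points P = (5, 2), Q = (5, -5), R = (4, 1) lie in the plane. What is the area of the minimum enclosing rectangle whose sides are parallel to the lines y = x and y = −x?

24.5

In coordinates u = x + y, v = x − y the rectangle is axis-aligned; the map (x,y)→(u,v) scales areas by 2.
u-values: 7, 0, 5; range = 7 − 0 = 7.
v-values: 3, 10, 3; range = 10 − 3 = 7.
Area = (7 × 7) / 2 = 24.5.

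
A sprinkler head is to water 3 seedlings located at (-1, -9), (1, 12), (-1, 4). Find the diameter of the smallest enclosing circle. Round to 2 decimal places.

Call the three points A, B, C in the order given.
Side lengths²: AB² = 445, AC² = 169, BC² = 68.
Since AB² = 445 ≥ 169 + 68 = 237, the angle opposite AB is not acute, so the smallest enclosing circle has AB as diameter.
Centre = midpoint of AB = (0, 1.5), r² = 445/4 = 111.25.
Diameter = 2r = 2√(111.25) ≈ 21.10.

21.10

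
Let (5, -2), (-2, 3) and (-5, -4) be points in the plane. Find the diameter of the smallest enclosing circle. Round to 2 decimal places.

Call the three points A, B, C in the order given.
Side lengths²: AB² = 74, AC² = 104, BC² = 58.
Since AC² = 104 < 74 + 58 = 132, the triangle is acute, so the smallest enclosing circle is the circumcircle.
Circumcentre = (-0.21875, -1.90625), r² = 27.244140625.
Diameter = 2r = 2√(27.244140625) ≈ 10.44.

10.44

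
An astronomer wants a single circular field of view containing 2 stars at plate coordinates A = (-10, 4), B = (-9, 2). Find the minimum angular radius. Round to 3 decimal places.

The smallest circle enclosing two points has them as diameter endpoints.
Centre = midpoint = (-9.5, 3); r² = |AB|²/4 = 5/4 = 1.25.
r = √(1.25) ≈ 1.118.

1.118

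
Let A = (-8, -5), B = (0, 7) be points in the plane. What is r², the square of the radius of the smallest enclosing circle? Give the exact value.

The smallest circle enclosing two points has them as diameter endpoints.
Centre = midpoint = (-4, 1); r² = |AB|²/4 = 208/4 = 52.

52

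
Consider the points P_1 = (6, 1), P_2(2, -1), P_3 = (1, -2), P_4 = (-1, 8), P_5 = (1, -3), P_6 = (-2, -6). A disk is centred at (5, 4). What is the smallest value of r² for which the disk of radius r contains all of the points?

The required radius is the distance from (5, 4) to the farthest point.
Squared distances: 10, 34, 52, 52, 65, 149.
Maximum is 149, attained at P_6.

149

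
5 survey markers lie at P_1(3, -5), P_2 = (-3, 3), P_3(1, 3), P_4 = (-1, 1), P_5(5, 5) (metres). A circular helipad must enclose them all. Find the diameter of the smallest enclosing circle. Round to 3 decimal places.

The minimum enclosing circle is determined by three boundary points: P_1, P_2, P_5.
Their circumcentre is (36/19, 8/19) with r² = 11050/361.
The farthest remaining point P_4 is at distance² 3146/361 ≤ 11050/361.
Diameter = 2r = 2√(11050/361) ≈ 11.065.

11.065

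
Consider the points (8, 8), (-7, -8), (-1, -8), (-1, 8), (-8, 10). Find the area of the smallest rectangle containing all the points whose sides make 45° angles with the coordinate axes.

In coordinates u = x + y, v = x − y the rectangle is axis-aligned; the map (x,y)→(u,v) scales areas by 2.
u-values: 16, -15, -9, 7, 2; range = 16 − (-15) = 31.
v-values: 0, 1, 7, -9, -18; range = 7 − (-18) = 25.
Area = (31 × 25) / 2 = 387.5.

387.5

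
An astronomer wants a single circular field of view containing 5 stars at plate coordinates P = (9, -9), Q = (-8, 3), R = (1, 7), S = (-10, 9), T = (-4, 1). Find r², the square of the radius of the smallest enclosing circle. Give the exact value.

171.25

By Welzl's lemma the MEC is supported by two points (diametrically opposite) or three points (on a circumcircle).
The farthest pair is P–S with squared distance 685. The circle on this segment as diameter has centre (-0.5, 0) and r² = 685/4 = 171.25.
Check Q: distance² to centre = 65.25 ≤ 171.25, so it lies inside.
All remaining points lie in this disk, and no smaller disk contains both endpoints, so this is the minimum enclosing circle.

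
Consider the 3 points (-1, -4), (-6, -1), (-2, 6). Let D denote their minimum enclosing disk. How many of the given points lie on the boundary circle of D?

Call the three points A, B, C in the order given.
Side lengths²: AB² = 34, AC² = 101, BC² = 65.
Since AC² = 101 ≥ 65 + 34 = 99, the angle opposite AC is not acute, so the smallest enclosing circle has AC as diameter.
Centre = midpoint of AC = (-1.5, 1), r² = 101/4 = 25.25.
The points at distance exactly r from the centre are (-1, -4), (-2, 6) — 2 points.

2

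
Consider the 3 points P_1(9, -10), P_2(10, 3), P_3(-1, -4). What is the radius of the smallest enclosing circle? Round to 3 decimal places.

7.289

Side lengths²: P_1P_2² = 170, P_1P_3² = 136, P_2P_3² = 170.
Since P_2P_3² = 170 < 170 + 136 = 306, the triangle is acute, so the smallest enclosing circle is the circumcircle.
Circumcentre = (6.25, -3.25), r² = 53.125.
r = √(53.125) ≈ 7.289.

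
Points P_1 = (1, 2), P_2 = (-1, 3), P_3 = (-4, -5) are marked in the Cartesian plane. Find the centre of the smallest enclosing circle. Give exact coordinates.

(-71/38, -47/38)

Side lengths²: P_1P_2² = 5, P_1P_3² = 74, P_2P_3² = 73.
Since P_1P_3² = 74 < 73 + 5 = 78, the triangle is acute, so the smallest enclosing circle is the circumcircle.
Circumcentre = (-71/38, -47/38), r² = 13505/722.
Centre = (-71/38, -47/38).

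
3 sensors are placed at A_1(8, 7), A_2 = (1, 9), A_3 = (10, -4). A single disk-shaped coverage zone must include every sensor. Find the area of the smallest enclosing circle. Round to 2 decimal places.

Side lengths²: A_1A_2² = 53, A_1A_3² = 125, A_2A_3² = 250.
Since A_2A_3² = 250 ≥ 125 + 53 = 178, the angle opposite A_2A_3 is not acute, so the smallest enclosing circle has A_2A_3 as diameter.
Centre = midpoint of A_2A_3 = (5.5, 2.5), r² = 250/4 = 62.5.
Area = π·r² = π·62.5 ≈ 196.35.

196.35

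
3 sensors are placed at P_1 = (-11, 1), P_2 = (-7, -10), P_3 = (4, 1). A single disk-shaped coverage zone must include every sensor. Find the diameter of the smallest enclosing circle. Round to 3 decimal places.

Side lengths²: P_1P_2² = 137, P_1P_3² = 225, P_2P_3² = 242.
Since P_2P_3² = 242 < 225 + 137 = 362, the triangle is acute, so the smallest enclosing circle is the circumcircle.
Circumcentre = (-3.5, -2.5), r² = 68.5.
Diameter = 2r = 2√(68.5) ≈ 16.553.

16.553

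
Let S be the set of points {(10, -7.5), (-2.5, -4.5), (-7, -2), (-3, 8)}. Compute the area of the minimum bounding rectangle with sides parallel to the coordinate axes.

x ranges over [-7, 10], width 17.
y ranges over [-7.5, 8], height 15.5.
Area = 17 × 15.5 = 263.5.

263.5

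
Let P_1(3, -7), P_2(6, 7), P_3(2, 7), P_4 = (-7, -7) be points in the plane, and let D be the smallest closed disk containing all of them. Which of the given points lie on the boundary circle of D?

By Welzl's lemma the MEC is supported by two points (diametrically opposite) or three points (on a circumcircle).
The farthest pair is P_2–P_4 with squared distance 365. The circle on this segment as diameter has centre (-0.5, 0) and r² = 365/4 = 91.25.
Check P_1: distance² to centre = 61.25 ≤ 91.25, so it lies inside.
All remaining points lie in this disk, and no smaller disk contains both endpoints, so this is the minimum enclosing circle.
The points at distance exactly r from the centre are P_2, P_4 — 2 points.

P_2, P_4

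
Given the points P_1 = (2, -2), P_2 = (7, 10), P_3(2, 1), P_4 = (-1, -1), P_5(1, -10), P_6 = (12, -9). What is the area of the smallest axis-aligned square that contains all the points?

The bounding box has width 13 and height 20.
An axis-aligned square enclosing the set must have side ≥ max(width, height).
So the minimum side is max(13, 20) = 20.
Area = 20² = 400.

400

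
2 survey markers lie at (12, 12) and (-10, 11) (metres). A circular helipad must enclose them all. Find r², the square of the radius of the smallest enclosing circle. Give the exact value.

121.25

The smallest circle enclosing two points has them as diameter endpoints.
Centre = midpoint = (1, 11.5); r² = |(12, 12)−(-10, 11)|²/4 = 485/4 = 121.25.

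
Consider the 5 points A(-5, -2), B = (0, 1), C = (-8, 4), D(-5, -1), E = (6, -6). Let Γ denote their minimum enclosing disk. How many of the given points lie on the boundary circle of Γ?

A smallest enclosing disk is always determined by at most three of the input points on its boundary.
The farthest pair is C–E with squared distance 296. The circle on this segment as diameter has centre (-1, -1) and r² = 296/4 = 74.
Check A: distance² to centre = 17 ≤ 74, so it lies inside.
All remaining points lie in this disk, and no smaller disk contains both endpoints, so this is the minimum enclosing circle.
The points at distance exactly r from the centre are C, E — 2 points.

2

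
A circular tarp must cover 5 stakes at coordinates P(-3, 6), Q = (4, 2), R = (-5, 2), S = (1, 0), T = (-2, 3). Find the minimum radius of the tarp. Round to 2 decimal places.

The minimum enclosing circle of a finite set is fixed by two of the points (as a diameter) or three (as a circumcircle).
The minimum enclosing circle is determined by three boundary points: P, Q, R.
Their circumcentre is (-0.5, 2.25) with r² = 20.3125.
The farthest remaining point S is at distance² 7.3125 ≤ 20.3125.
r = √(20.3125) ≈ 4.51.

4.51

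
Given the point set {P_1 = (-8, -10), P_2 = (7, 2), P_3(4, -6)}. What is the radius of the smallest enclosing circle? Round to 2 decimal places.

9.60

Side lengths²: P_1P_2² = 369, P_1P_3² = 160, P_2P_3² = 73.
Since P_1P_2² = 369 ≥ 160 + 73 = 233, the angle opposite P_1P_2 is not acute, so the smallest enclosing circle has P_1P_2 as diameter.
Centre = midpoint of P_1P_2 = (-0.5, -4), r² = 369/4 = 92.25.
r = √(92.25) ≈ 9.60.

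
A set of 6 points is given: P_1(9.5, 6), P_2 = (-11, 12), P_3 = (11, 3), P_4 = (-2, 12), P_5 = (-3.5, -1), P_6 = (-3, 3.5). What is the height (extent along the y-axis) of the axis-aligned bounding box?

13

max y = 12, min y = -1, so height = 13.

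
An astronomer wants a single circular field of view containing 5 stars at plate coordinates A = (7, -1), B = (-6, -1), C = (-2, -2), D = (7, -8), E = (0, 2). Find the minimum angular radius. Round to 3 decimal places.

7.382

The farthest pair is B–D with squared distance 218. The circle on this segment as diameter has centre (0.5, -4.5) and r² = 218/4 = 54.5.
Check A: distance² to centre = 54.5 ≤ 54.5, so it lies inside.
All remaining points lie in this disk, and no smaller disk contains both endpoints, so this is the minimum enclosing circle.
r = √(54.5) ≈ 7.382.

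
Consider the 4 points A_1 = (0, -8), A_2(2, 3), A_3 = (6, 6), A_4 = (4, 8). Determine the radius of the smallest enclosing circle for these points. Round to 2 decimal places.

By Welzl's lemma the MEC is supported by two points (diametrically opposite) or three points (on a circumcircle).
The farthest pair is A_1–A_4 with squared distance 272. The circle on this segment as diameter has centre (2, 0) and r² = 272/4 = 68.
Check A_2: distance² to centre = 9 ≤ 68, so it lies inside.
All remaining points lie in this disk, and no smaller disk contains both endpoints, so this is the minimum enclosing circle.
r = √68 ≈ 8.25.

8.25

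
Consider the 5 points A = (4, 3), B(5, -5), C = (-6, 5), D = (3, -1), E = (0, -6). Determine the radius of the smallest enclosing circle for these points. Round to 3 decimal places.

7.433

By Welzl's lemma the MEC is supported by two points (diametrically opposite) or three points (on a circumcircle).
The farthest pair is B–C with squared distance 221. The circle on this segment as diameter has centre (-0.5, 0) and r² = 221/4 = 55.25.
Check A: distance² to centre = 29.25 ≤ 55.25, so it lies inside.
All remaining points lie in this disk, and no smaller disk contains both endpoints, so this is the minimum enclosing circle.
r = √(55.25) ≈ 7.433.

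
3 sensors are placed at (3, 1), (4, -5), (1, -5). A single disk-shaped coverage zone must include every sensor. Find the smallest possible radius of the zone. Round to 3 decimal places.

Call the three points A, B, C in the order given.
Side lengths²: AB² = 37, AC² = 40, BC² = 9.
Since AC² = 40 < 37 + 9 = 46, the triangle is acute, so the smallest enclosing circle is the circumcircle.
Circumcentre = (2.5, -13/6), r² = 185/18.
r = √(185/18) ≈ 3.206.

3.206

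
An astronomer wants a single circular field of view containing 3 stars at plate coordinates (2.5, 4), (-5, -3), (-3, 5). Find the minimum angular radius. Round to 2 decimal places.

Call the three points A, B, C in the order given.
Side lengths²: AB² = 105.25, AC² = 31.25, BC² = 68.
Since AB² = 105.25 ≥ 68 + 31.25 = 99.25, the angle opposite AB is not acute, so the smallest enclosing circle has AB as diameter.
Centre = midpoint of AB = (-1.25, 0.5), r² = 105.25/4 = 26.3125.
r = √(26.3125) ≈ 5.13.

5.13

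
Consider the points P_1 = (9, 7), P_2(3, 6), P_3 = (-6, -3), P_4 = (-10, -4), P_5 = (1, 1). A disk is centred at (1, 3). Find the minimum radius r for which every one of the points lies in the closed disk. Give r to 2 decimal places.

The required radius is the distance from (1, 3) to the farthest point.
Squared distances: 80, 13, 85, 170, 4.
Maximum is 170, attained at P_4.
r = √170 ≈ 13.04.

13.04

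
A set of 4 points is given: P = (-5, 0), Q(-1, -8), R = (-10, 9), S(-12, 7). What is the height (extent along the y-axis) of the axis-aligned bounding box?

17

max y = 9, min y = -8, so height = 17.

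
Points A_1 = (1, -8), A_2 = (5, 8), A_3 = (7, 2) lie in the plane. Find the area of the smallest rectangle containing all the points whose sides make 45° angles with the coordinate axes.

In coordinates u = x + y, v = x − y the rectangle is axis-aligned; the map (x,y)→(u,v) scales areas by 2.
u-values: -7, 13, 9; range = 13 − (-7) = 20.
v-values: 9, -3, 5; range = 9 − (-3) = 12.
Area = (20 × 12) / 2 = 120.

120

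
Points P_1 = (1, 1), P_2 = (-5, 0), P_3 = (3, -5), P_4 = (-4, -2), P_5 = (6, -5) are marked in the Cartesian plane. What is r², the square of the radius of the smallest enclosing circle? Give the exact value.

36.5

By Welzl's lemma the MEC is supported by two points (diametrically opposite) or three points (on a circumcircle).
The farthest pair is P_2–P_5 with squared distance 146. The circle on this segment as diameter has centre (0.5, -2.5) and r² = 146/4 = 36.5.
Check P_1: distance² to centre = 12.5 ≤ 36.5, so it lies inside.
All remaining points lie in this disk, and no smaller disk contains both endpoints, so this is the minimum enclosing circle.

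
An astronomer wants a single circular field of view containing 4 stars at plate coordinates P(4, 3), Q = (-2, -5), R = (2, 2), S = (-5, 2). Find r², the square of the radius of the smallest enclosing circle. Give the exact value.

29725/1089

A smallest enclosing disk is always determined by at most three of the input points on its boundary.
The minimum enclosing circle is determined by three boundary points: P, Q, S.
Their circumcentre is (-7/33, -1/11) with r² = 29725/1089.
The farthest remaining point R is at distance² 10090/1089 ≤ 29725/1089.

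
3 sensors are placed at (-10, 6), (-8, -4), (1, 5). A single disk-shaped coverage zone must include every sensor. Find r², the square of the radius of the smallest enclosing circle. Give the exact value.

Call the three points A, B, C in the order given.
Side lengths²: AB² = 104, AC² = 122, BC² = 162.
Since BC² = 162 < 122 + 104 = 226, the triangle is acute, so the smallest enclosing circle is the circumcircle.
Circumcentre = (-29/6, 11/6), r² = 793/18.

793/18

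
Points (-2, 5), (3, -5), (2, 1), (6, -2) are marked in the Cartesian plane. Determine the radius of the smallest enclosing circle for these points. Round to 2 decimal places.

5.60

By Welzl's lemma the MEC is supported by two points (diametrically opposite) or three points (on a circumcircle).
The minimum enclosing circle is determined by three boundary points: (-2, 5), (3, -5), (6, -2).
Their circumcentre is (5/6, 1/6) with r² = 565/18.
The farthest remaining point (2, 1) is at distance² 37/18 ≤ 565/18.
r = √(565/18) ≈ 5.60.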